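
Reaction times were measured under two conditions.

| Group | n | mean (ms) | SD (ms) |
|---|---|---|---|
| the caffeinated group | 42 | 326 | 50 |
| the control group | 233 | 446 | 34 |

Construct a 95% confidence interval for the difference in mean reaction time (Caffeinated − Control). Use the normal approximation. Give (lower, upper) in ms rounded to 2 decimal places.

(-135.74, -104.26)

Per-group SEs: s₁/√n₁ = 50/√42 = 7.7152, s₂/√n₂ = 34/√233 = 2.2274.
Unpooled SE of the difference: √(59.52431104 + 4.96131076) = 8.0303.
Margin of error = z* · SE = 1.960 × 8.0303 = 15.7394.
x̄₁ − x̄₂ = 326 − 446 = -120.0000.
CI: -120.0000 ± 15.7394 = (-135.74, -104.26).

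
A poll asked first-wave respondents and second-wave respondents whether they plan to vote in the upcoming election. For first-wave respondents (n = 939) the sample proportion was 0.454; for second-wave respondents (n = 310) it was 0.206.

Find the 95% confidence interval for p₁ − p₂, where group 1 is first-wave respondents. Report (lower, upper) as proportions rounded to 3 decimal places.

The two standard errors are √(0.4540×0.5460/939) = 0.01625 and √(0.2060×0.7940/310) = 0.02297.
Because the samples are independent, SE_diff = √(0.01625² + 0.02297²) = 0.02814.
Using z* = 1.960 for 95%, ME = 1.960 × 0.02814 = 0.05515.
p̂₁ − p̂₂ = 0.2480; interval 0.2480 ± 0.05515 gives (0.193, 0.303).

(0.193, 0.303)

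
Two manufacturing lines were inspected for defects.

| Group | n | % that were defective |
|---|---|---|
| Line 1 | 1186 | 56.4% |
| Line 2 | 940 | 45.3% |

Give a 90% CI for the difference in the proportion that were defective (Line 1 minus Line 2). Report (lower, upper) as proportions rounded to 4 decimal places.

(0.0753, 0.1467)

SE₁ = √(p̂₁(1−p̂₁)/n₁) = √(0.5640·0.4360/1186) = 0.01440; SE₂ = √(0.4530·0.5470/940) = 0.01624.
Independent samples: SE of the difference = √(SE₁² + SE₂²) = √(0.00020736 + 0.0002637376) = 0.02170.
z* for 90% confidence is 1.645, so the margin of error is 1.645 × 0.02170 = 0.03570.
Point estimate p̂₁ − p̂₂ = 0.5640 − 0.4530 = 0.1110.
0.1110 ± 0.03570 → (0.0753, 0.1467).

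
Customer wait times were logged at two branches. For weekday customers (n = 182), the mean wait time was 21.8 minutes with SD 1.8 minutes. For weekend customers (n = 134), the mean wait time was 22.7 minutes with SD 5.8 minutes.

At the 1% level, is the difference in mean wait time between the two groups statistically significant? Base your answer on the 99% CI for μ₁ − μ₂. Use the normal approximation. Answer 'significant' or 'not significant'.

not significant

Per-group SEs: s₁/√n₁ = 1.8/√182 = 0.1334, s₂/√n₂ = 5.8/√134 = 0.5010.
Unpooled SE of the difference: √(0.01779556 + 0.251001) = 0.5185.
Margin of error = z* · SE = 2.576 × 0.5185 = 1.3357.
x̄₁ − x̄₂ = 21.8 − 22.7 = -0.9000.
CI: -0.9000 ± 1.3357 = (-2.2357, 0.4357).
The interval (-2.2357, 0.4357) contains 0, so the difference is not significant.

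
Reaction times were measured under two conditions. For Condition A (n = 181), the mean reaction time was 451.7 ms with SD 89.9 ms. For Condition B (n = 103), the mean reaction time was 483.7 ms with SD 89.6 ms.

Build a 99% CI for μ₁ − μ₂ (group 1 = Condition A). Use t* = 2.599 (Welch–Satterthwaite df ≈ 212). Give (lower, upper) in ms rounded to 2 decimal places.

(-60.78, -3.22)

Per-group SEs: s₁/√n₁ = 89.9/√181 = 6.6822, s₂/√n₂ = 89.6/√103 = 8.8286.
Unpooled SE of the difference: √(44.65179684 + 77.94417796) = 11.0723.
Margin of error = t* · SE = 2.599 × 11.0723 = 28.7769.
x̄₁ − x̄₂ = 451.7 − 483.7 = -32.0000.
CI: -32.0000 ± 28.7769 = (-60.78, -3.22).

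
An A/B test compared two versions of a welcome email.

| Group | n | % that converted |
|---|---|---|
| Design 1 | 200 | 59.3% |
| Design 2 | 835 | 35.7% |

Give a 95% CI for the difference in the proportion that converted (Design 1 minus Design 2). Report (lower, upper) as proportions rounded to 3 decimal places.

(0.161, 0.311)

Each SE is √(p̂(1−p̂)/n): √(0.5930·0.4070/200) = 0.03474 and √(0.3570·0.6430/835) = 0.01658.
SE(p̂₁ − p̂₂) = √(SE₁² + SE₂²) = √(0.0012068676 + 0.0002748964) = 0.03849, since the two samples are independent.
At 95% confidence z* = 1.960; margin = 1.960 × 0.03849 = 0.07544.
The difference is 0.5930 − 0.3570 = 0.2360, so the interval is 0.2360 ± 0.07544 = (0.161, 0.311).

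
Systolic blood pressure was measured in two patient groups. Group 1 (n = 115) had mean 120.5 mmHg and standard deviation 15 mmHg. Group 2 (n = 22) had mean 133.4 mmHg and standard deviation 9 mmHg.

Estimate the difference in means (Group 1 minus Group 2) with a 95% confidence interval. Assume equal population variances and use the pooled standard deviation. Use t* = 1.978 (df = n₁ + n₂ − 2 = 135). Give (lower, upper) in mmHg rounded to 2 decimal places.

(-19.45, -6.35)

s_p = √[((n₁−1)s₁² + (n₂−1)s₂²)/(n₁+n₂−2)] = √[(114·15² + 21·9²)/135] = 14.2338.
SE = 14.2338·√(1/115 + 1/22) = 3.3122.
With t* = 1.978, margin = 1.978 × 3.3122 = 6.5515.
x̄₁ − x̄₂ = 120.5 − 133.4 = -12.9000; interval -12.9000 ± 6.5515 = (-19.45, -6.35).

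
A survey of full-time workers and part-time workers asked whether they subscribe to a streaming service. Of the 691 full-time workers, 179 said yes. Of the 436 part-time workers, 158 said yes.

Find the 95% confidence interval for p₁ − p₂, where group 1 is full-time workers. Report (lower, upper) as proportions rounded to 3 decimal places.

Sample proportions: 179/691 = 0.2590, 158/436 = 0.3624.
Each SE is √(p̂(1−p̂)/n): √(0.2590·0.7410/691) = 0.01667 and √(0.3624·0.6376/436) = 0.02302.
SE(p̂₁ − p̂₂) = √(SE₁² + SE₂²) = √(0.0002778889 + 0.0005299204) = 0.02842, since the two samples are independent.
At 95% confidence z* = 1.960; margin = 1.960 × 0.02842 = 0.05570.
The difference is 0.2590 − 0.3624 = -0.1034, so the interval is -0.1034 ± 0.05570 = (-0.159, -0.048).

(-0.159, -0.048)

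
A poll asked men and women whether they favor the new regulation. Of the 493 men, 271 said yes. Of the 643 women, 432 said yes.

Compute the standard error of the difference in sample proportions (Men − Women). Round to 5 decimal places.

First, p̂₁ = 271/493 = 0.5497; p̂₂ = 432/643 = 0.6719.
The two standard errors are √(0.5497×0.4503/493) = 0.02241 and √(0.6719×0.3281/643) = 0.01852.
Because the samples are independent, SE_diff = √(0.02241² + 0.01852²) = 0.02907.

0.02907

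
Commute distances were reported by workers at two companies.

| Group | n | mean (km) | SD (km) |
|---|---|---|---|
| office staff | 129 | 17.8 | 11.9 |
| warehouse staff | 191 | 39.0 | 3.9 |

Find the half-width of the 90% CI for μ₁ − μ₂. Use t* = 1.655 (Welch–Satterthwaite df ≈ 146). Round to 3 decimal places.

1.796

Standard errors of each mean: 11.9/√129 = 1.0477 and 3.9/√191 = 0.2822.
SE(x̄₁ − x̄₂) = √(1.0477² + 0.2822²) = 1.0850 for independent samples with unequal variances.
With t* = 1.655, the margin is 1.655 × 1.0850 = 1.7957.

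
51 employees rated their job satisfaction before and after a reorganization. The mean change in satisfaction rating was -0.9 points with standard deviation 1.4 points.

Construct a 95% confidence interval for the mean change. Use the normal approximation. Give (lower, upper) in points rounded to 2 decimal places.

(-1.28, -0.52)

Paired design: SE = s_d/√n = 1.4/√51 = 0.1960.
z* = 1.960; margin of error = 1.960 × 0.1960 = 0.3842.
-0.9 ± 0.3842 → (-1.28, -0.52).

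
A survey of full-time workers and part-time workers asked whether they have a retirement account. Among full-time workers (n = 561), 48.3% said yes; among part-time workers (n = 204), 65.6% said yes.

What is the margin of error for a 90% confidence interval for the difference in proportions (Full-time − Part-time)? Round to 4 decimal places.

SE₁ = √(p̂₁(1−p̂₁)/n₁) = √(0.4830·0.5170/561) = 0.02110; SE₂ = √(0.6560·0.3440/204) = 0.03326.
Independent samples: SE of the difference = √(SE₁² + SE₂²) = √(0.00044521 + 0.0011062276) = 0.03939.
z* for 90% confidence is 1.645, so the margin of error is 1.645 × 0.03939 = 0.06480.

0.0648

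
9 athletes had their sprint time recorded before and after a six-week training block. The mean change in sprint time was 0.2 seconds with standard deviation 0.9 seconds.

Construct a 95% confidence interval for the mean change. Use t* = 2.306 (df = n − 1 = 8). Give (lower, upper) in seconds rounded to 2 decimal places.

(-0.49, 0.89)

Paired design: SE = s_d/√n = 0.9/√9 = 0.3000.
t* = 2.306; margin of error = 2.306 × 0.3000 = 0.6918.
0.2 ± 0.6918 → (-0.49, 0.89).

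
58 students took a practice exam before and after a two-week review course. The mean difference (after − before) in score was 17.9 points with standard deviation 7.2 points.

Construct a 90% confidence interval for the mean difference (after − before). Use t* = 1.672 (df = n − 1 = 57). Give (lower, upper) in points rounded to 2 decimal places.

(16.32, 19.48)

This is a matched-pairs design, so SE = s_d/√n = 7.2/√58 = 0.9454.
Margin = 1.672 × 0.9454 = 1.5807; the interval is 17.9 ± 1.5807 = (16.32, 19.48).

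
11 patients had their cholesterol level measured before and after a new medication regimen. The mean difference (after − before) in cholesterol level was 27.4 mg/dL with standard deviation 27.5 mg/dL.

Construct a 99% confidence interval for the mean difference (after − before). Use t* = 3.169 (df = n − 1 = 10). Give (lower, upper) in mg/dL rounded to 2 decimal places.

(1.12, 53.68)

This is a matched-pairs design, so SE = s_d/√n = 27.5/√11 = 8.2916.
Margin = 3.169 × 8.2916 = 26.2761; the interval is 27.4 ± 26.2761 = (1.12, 53.68).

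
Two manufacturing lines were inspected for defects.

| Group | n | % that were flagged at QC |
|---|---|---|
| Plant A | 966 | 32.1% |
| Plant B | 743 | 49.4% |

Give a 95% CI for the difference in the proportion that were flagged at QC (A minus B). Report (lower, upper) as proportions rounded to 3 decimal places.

Each SE is √(p̂(1−p̂)/n): √(0.3210·0.6790/966) = 0.01502 and √(0.4940·0.5060/743) = 0.01834.
SE(p̂₁ − p̂₂) = √(SE₁² + SE₂²) = √(0.0002256004 + 0.0003363556) = 0.02371, since the two samples are independent.
At 95% confidence z* = 1.960; margin = 1.960 × 0.02371 = 0.04647.
The difference is 0.3210 − 0.4940 = -0.1730, so the interval is -0.1730 ± 0.04647 = (-0.219, -0.127).

(-0.219, -0.127)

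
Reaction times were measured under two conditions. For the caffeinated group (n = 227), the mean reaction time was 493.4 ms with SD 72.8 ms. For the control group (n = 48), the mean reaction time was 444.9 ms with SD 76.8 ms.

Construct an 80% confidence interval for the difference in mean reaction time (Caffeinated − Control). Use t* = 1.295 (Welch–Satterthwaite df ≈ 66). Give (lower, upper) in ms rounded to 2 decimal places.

(32.84, 64.16)

Per-group SEs: s₁/√n₁ = 72.8/√227 = 4.8319, s₂/√n₂ = 76.8/√48 = 11.0851.
Unpooled SE of the difference: √(23.34725761 + 122.87944201) = 12.0924.
Margin of error = t* · SE = 1.295 × 12.0924 = 15.6597.
x̄₁ − x̄₂ = 493.4 − 444.9 = 48.5000.
CI: 48.5000 ± 15.6597 = (32.84, 64.16).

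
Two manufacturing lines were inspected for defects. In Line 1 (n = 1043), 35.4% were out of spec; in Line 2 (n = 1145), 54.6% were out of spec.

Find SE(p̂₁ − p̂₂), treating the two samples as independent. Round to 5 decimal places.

0.02087

Each SE is √(p̂(1−p̂)/n): √(0.3540·0.6460/1043) = 0.01481 and √(0.5460·0.4540/1145) = 0.01471.
SE(p̂₁ − p̂₂) = √(SE₁² + SE₂²) = √(0.0002193361 + 0.0002163841) = 0.02087, since the two samples are independent.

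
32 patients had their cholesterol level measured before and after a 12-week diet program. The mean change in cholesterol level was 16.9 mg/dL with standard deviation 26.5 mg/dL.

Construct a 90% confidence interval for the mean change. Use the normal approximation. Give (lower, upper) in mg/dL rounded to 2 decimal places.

(9.19, 24.61)

Paired design: SE = s_d/√n = 26.5/√32 = 4.6846.
z* = 1.645; margin of error = 1.645 × 4.6846 = 7.7062.
16.9 ± 7.7062 → (9.19, 24.61).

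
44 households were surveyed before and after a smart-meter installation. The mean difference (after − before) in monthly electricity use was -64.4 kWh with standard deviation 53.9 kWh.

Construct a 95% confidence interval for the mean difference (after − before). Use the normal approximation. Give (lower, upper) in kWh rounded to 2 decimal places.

(-80.33, -48.47)

This is a matched-pairs design, so SE = s_d/√n = 53.9/√44 = 8.1257.
Margin = 1.960 × 8.1257 = 15.9264; the interval is -64.4 ± 15.9264 = (-80.33, -48.47).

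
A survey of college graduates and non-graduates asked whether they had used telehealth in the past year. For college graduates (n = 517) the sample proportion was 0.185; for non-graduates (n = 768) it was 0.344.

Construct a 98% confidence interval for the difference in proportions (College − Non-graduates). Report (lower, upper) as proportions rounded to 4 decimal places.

(-0.2153, -0.1027)

SE₁ = √(p̂₁(1−p̂₁)/n₁) = √(0.1850·0.8150/517) = 0.01708; SE₂ = √(0.3440·0.6560/768) = 0.01714.
Independent samples: SE of the difference = √(SE₁² + SE₂²) = √(0.0002917264 + 0.0002937796) = 0.02420.
z* for 98% confidence is 2.326, so the margin of error is 2.326 × 0.02420 = 0.05629.
Point estimate p̂₁ − p̂₂ = 0.1850 − 0.3440 = -0.1590.
-0.1590 ± 0.05629 → (-0.2153, -0.1027).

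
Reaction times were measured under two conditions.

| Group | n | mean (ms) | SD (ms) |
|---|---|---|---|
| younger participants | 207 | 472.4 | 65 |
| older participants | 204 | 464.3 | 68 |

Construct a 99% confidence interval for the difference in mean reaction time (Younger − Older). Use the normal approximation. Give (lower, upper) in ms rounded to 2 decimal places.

(-8.81, 25.01)

Standard errors of each mean: 65/√207 = 4.5178 and 68/√204 = 4.7610.
SE(x̄₁ − x̄₂) = √(4.5178² + 4.7610²) = 6.5634 for independent samples with unequal variances.
With z* = 2.576, the margin is 2.576 × 6.5634 = 16.9073.
x̄₁ − x̄₂ = 472.4 − 464.3 = 8.1000; the interval is 8.1000 ± 16.9073 = (-8.81, 25.01).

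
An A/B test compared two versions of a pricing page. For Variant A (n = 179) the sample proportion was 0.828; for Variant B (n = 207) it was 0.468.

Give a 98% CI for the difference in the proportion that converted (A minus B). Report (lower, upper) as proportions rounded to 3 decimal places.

Each SE is √(p̂(1−p̂)/n): √(0.8280·0.1720/179) = 0.02821 and √(0.4680·0.5320/207) = 0.03468.
SE(p̂₁ − p̂₂) = √(SE₁² + SE₂²) = √(0.0007958041 + 0.0012027024) = 0.04470, since the two samples are independent.
At 98% confidence z* = 2.326; margin = 2.326 × 0.04470 = 0.10397.
The difference is 0.8280 − 0.4680 = 0.3600, so the interval is 0.3600 ± 0.10397 = (0.256, 0.464).

(0.256, 0.464)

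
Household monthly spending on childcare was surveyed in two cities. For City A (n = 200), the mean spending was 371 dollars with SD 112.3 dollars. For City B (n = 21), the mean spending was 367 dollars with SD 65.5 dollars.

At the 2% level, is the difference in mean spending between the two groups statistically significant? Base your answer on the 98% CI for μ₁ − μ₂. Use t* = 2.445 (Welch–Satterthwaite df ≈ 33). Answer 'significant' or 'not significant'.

Standard errors of each mean: 112.3/√200 = 7.9408 and 65.5/√21 = 14.2933.
SE(x̄₁ − x̄₂) = √(7.9408² + 14.2933²) = 16.3510 for independent samples with unequal variances.
With t* = 2.445, the margin is 2.445 × 16.3510 = 39.9782.
x̄₁ − x̄₂ = 371 − 367 = 4.0000; the interval is 4.0000 ± 39.9782 = (-35.9782, 43.9782).
The interval (-35.9782, 43.9782) contains 0, so the difference is not significant.

not significant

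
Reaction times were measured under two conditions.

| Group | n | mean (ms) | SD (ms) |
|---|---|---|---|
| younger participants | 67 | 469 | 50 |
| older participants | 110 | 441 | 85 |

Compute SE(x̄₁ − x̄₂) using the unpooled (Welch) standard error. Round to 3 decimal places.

Per-group SEs: s₁/√n₁ = 50/√67 = 6.1085, s₂/√n₂ = 85/√110 = 8.1044.
Unpooled SE of the difference: √(37.31377225 + 65.68129936) = 10.1486.

10.149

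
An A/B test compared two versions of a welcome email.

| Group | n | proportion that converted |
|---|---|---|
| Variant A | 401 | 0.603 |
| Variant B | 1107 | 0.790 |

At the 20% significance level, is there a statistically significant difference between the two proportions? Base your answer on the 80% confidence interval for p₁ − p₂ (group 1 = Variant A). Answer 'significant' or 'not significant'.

SE₁ = √(p̂₁(1−p̂₁)/n₁) = √(0.6030·0.3970/401) = 0.02443; SE₂ = √(0.7900·0.2100/1107) = 0.01224.
Independent samples: SE of the difference = √(SE₁² + SE₂²) = √(0.0005968249 + 0.0001498176) = 0.02732.
z* for 80% confidence is 1.282, so the margin of error is 1.282 × 0.02732 = 0.03502.
Point estimate p̂₁ − p̂₂ = 0.6030 − 0.7900 = -0.1870.
-0.1870 ± 0.03502 → (-0.22202, -0.15198).
The interval (-0.22202, -0.15198) does not contain 0, so the difference is significant.

significant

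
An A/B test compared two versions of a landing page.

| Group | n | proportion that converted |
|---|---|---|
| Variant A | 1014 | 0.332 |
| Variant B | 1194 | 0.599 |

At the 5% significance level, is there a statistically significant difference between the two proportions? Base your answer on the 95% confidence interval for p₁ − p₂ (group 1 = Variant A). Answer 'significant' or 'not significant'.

significant

The two standard errors are √(0.3320×0.6680/1014) = 0.01479 and √(0.5990×0.4010/1194) = 0.01418.
Because the samples are independent, SE_diff = √(0.01479² + 0.01418²) = 0.02049.
Using z* = 1.960 for 95%, ME = 1.960 × 0.02049 = 0.04016.
p̂₁ − p̂₂ = -0.2670; interval -0.2670 ± 0.04016 gives (-0.30716, -0.22684).
The interval (-0.30716, -0.22684) does not contain 0, so the difference is significant.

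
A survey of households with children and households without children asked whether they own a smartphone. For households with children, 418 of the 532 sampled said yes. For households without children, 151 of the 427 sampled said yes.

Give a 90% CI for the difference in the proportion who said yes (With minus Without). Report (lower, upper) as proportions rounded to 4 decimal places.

First, p̂₁ = 418/532 = 0.7857; p̂₂ = 151/427 = 0.3536.
The two standard errors are √(0.7857×0.2143/532) = 0.01779 and √(0.3536×0.6464/427) = 0.02314.
Because the samples are independent, SE_diff = √(0.01779² + 0.02314²) = 0.02919.
Using z* = 1.645 for 90%, ME = 1.645 × 0.02919 = 0.04802.
p̂₁ − p̂₂ = 0.4321; interval 0.4321 ± 0.04802 gives (0.3841, 0.4801).

(0.3841, 0.4801)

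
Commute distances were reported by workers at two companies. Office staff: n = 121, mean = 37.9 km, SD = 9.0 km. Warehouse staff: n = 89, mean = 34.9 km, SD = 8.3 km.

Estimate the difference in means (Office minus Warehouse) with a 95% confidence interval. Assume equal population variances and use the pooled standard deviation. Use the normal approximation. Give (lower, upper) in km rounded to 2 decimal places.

(0.62, 5.38)

s_p = √[((n₁−1)s₁² + (n₂−1)s₂²)/(n₁+n₂−2)] = √[(120·9.0² + 88·8.3²)/208] = 8.7107.
SE = 8.7107·√(1/121 + 1/89) = 1.2164.
With z* = 1.960, margin = 1.960 × 1.2164 = 2.3841.
x̄₁ − x̄₂ = 37.9 − 34.9 = 3.0000; interval 3.0000 ± 2.3841 = (0.62, 5.38).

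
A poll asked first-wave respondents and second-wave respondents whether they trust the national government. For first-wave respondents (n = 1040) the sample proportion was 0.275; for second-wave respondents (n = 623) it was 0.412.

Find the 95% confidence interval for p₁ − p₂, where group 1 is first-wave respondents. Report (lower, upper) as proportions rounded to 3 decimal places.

SE₁ = √(p̂₁(1−p̂₁)/n₁) = √(0.2750·0.7250/1040) = 0.01385; SE₂ = √(0.4120·0.5880/623) = 0.01972.
Independent samples: SE of the difference = √(SE₁² + SE₂²) = √(0.0001918225 + 0.0003888784) = 0.02410.
z* for 95% confidence is 1.960, so the margin of error is 1.960 × 0.02410 = 0.04724.
Point estimate p̂₁ − p̂₂ = 0.2750 − 0.4120 = -0.1370.
-0.1370 ± 0.04724 → (-0.184, -0.090).

(-0.184, -0.090)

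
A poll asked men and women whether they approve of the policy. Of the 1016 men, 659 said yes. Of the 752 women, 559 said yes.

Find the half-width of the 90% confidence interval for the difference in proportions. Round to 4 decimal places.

p̂₁ = 659/1016 = 0.6486 and p̂₂ = 559/752 = 0.7434.
SE₁ = √(p̂₁(1−p̂₁)/n₁) = √(0.6486·0.3514/1016) = 0.01498; SE₂ = √(0.7434·0.2566/752) = 0.01593.
Independent samples: SE of the difference = √(SE₁² + SE₂²) = √(0.0002244004 + 0.0002537649) = 0.02187.
z* for 90% confidence is 1.645, so the margin of error is 1.645 × 0.02187 = 0.03598.

0.0360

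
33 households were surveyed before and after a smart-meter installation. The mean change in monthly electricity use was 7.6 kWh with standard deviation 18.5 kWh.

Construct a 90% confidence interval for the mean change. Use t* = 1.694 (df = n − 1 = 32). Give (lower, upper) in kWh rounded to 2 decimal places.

Paired design: SE = s_d/√n = 18.5/√33 = 3.2204.
t* = 1.694; margin of error = 1.694 × 3.2204 = 5.4554.
7.6 ± 5.4554 → (2.14, 13.06).

(2.14, 13.06)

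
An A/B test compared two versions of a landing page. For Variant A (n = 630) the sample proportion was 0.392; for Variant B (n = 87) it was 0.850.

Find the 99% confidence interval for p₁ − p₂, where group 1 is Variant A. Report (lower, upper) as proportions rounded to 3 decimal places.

Each SE is √(p̂(1−p̂)/n): √(0.3920·0.6080/630) = 0.01945 and √(0.8500·0.1500/87) = 0.03828.
SE(p̂₁ − p̂₂) = √(SE₁² + SE₂²) = √(0.0003783025 + 0.0014653584) = 0.04294, since the two samples are independent.
At 99% confidence z* = 2.576; margin = 2.576 × 0.04294 = 0.11061.
The difference is 0.3920 − 0.8500 = -0.4580, so the interval is -0.4580 ± 0.11061 = (-0.569, -0.347).

(-0.569, -0.347)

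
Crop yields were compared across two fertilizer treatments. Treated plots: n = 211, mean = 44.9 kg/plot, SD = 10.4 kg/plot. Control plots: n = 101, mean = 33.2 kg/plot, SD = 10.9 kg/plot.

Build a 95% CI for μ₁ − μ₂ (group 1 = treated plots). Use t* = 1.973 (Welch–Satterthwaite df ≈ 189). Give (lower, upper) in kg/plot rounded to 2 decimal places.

Standard errors of each mean: 10.4/√211 = 0.7160 and 10.9/√101 = 1.0846.
SE(x̄₁ − x̄₂) = √(0.7160² + 1.0846²) = 1.2996 for independent samples with unequal variances.
With t* = 1.973, the margin is 1.973 × 1.2996 = 2.5641.
x̄₁ − x̄₂ = 44.9 − 33.2 = 11.7000; the interval is 11.7000 ± 2.5641 = (9.14, 14.26).

(9.14, 14.26)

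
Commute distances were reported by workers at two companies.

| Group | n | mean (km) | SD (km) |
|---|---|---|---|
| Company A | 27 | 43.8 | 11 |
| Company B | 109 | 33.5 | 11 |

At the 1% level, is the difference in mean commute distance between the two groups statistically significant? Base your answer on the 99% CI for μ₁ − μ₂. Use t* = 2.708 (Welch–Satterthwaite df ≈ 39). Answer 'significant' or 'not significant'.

Standard errors of each mean: 11/√27 = 2.1170 and 11/√109 = 1.0536.
SE(x̄₁ − x̄₂) = √(2.1170² + 1.0536²) = 2.3647 for independent samples with unequal variances.
With t* = 2.708, the margin is 2.708 × 2.3647 = 6.4036.
x̄₁ − x̄₂ = 43.8 − 33.5 = 10.3000; the interval is 10.3000 ± 6.4036 = (3.8964, 16.7036).
The interval (3.8964, 16.7036) does not contain 0, so the difference is significant.

significant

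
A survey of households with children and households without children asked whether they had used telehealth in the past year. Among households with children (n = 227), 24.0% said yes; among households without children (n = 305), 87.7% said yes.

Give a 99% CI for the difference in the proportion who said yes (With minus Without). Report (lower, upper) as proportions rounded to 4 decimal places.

SE₁ = √(p̂₁(1−p̂₁)/n₁) = √(0.2400·0.7600/227) = 0.02835; SE₂ = √(0.8770·0.1230/305) = 0.01881.
Independent samples: SE of the difference = √(SE₁² + SE₂²) = √(0.0008037225 + 0.0003538161) = 0.03402.
z* for 99% confidence is 2.576, so the margin of error is 2.576 × 0.03402 = 0.08764.
Point estimate p̂₁ − p̂₂ = 0.2400 − 0.8770 = -0.6370.
-0.6370 ± 0.08764 → (-0.7246, -0.5494).

(-0.7246, -0.5494)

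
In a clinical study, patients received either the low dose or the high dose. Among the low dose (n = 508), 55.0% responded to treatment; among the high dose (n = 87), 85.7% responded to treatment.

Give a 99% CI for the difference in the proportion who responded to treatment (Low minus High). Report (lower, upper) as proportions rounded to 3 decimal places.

The two standard errors are √(0.5500×0.4500/508) = 0.02207 and √(0.8570×0.1430/87) = 0.03753.
Because the samples are independent, SE_diff = √(0.02207² + 0.03753²) = 0.04354.
Using z* = 2.576 for 99%, ME = 2.576 × 0.04354 = 0.11216.
p̂₁ − p̂₂ = -0.3070; interval -0.3070 ± 0.11216 gives (-0.419, -0.195).

(-0.419, -0.195)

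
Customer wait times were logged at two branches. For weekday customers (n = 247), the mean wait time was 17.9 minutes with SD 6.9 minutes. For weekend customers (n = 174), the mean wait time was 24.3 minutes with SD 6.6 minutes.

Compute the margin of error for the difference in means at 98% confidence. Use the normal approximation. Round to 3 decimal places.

SE₁ = s₁/√n₁ = 6.9/√247 = 0.4390; SE₂ = 6.6/√174 = 0.5003.
Independent samples, unequal variances: SE_diff = √(SE₁² + SE₂²) = √(0.192721 + 0.25030009) = 0.6656.
z* = 2.326, so margin of error = 2.326 × 0.6656 = 1.5482.

1.548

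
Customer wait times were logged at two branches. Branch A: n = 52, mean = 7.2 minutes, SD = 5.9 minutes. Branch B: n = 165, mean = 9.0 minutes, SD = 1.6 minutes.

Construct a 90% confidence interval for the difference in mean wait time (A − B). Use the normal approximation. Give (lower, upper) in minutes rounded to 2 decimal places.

Per-group SEs: s₁/√n₁ = 5.9/√52 = 0.8182, s₂/√n₂ = 1.6/√165 = 0.1246.
Unpooled SE of the difference: √(0.66945124 + 0.01552516) = 0.8276.
Margin of error = z* · SE = 1.645 × 0.8276 = 1.3614.
x̄₁ − x̄₂ = 7.2 − 9.0 = -1.8000.
CI: -1.8000 ± 1.3614 = (-3.16, -0.44).

(-3.16, -0.44)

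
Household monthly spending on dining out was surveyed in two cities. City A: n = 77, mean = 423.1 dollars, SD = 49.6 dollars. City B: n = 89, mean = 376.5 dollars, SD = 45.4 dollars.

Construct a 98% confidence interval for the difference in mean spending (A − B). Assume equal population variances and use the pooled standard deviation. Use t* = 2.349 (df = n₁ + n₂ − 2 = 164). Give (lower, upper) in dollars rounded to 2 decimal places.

Pooled variance s_p² = [76·49.6² + 88·45.4²] / (77+89−2) = 2246.0624, so s_p = 47.3926.
SE_diff = s_p·√(1/n₁ + 1/n₂) = 47.3926·√(1/77 + 1/89) = 7.3761.
t* = 2.349; margin = 2.349 × 7.3761 = 17.3265.
Difference = 423.1 − 376.5 = 46.6000.
46.6000 ± 17.3265 → (29.27, 63.93).

(29.27, 63.93)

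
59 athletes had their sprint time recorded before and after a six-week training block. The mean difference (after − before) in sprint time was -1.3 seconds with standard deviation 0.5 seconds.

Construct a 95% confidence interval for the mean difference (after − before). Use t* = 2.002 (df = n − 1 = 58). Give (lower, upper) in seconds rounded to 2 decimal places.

(-1.43, -1.17)

Paired design: SE = s_d/√n = 0.5/√59 = 0.0651.
t* = 2.002; margin of error = 2.002 × 0.0651 = 0.1303.
-1.3 ± 0.1303 → (-1.43, -1.17).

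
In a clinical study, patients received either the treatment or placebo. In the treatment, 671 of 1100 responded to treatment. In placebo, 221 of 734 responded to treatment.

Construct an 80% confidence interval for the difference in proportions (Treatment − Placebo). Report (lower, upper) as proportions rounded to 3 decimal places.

Sample proportions: 671/1100 = 0.6100, 221/734 = 0.3011.
Each SE is √(p̂(1−p̂)/n): √(0.6100·0.3900/1100) = 0.01471 and √(0.3011·0.6989/734) = 0.01693.
SE(p̂₁ − p̂₂) = √(SE₁² + SE₂²) = √(0.0002163841 + 0.0002866249) = 0.02243, since the two samples are independent.
At 80% confidence z* = 1.282; margin = 1.282 × 0.02243 = 0.02876.
The difference is 0.6100 − 0.3011 = 0.3089, so the interval is 0.3089 ± 0.02876 = (0.280, 0.338).

(0.280, 0.338)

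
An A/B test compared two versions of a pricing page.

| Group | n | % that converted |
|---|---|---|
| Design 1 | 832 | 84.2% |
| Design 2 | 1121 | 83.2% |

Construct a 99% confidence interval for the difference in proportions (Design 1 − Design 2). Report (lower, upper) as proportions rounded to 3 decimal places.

SE₁ = √(p̂₁(1−p̂₁)/n₁) = √(0.8420·0.1580/832) = 0.01265; SE₂ = √(0.8320·0.1680/1121) = 0.01117.
Independent samples: SE of the difference = √(SE₁² + SE₂²) = √(0.0001600225 + 0.0001247689) = 0.01688.
z* for 99% confidence is 2.576, so the margin of error is 2.576 × 0.01688 = 0.04348.
Point estimate p̂₁ − p̂₂ = 0.8420 − 0.8320 = 0.0100.
0.0100 ± 0.04348 → (-0.033, 0.053).

(-0.033, 0.053)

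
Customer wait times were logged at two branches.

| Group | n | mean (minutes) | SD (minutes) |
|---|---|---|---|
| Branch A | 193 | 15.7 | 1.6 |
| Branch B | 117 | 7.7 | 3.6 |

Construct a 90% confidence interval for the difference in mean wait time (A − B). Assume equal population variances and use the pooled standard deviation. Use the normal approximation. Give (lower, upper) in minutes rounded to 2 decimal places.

(7.51, 8.49)

s_p = √[((n₁−1)s₁² + (n₂−1)s₂²)/(n₁+n₂−2)] = √[(192·1.6² + 116·3.6²)/308] = 2.5450.
SE = 2.5450·√(1/193 + 1/117) = 0.2982.
With z* = 1.645, margin = 1.645 × 0.2982 = 0.4905.
x̄₁ − x̄₂ = 15.7 − 7.7 = 8.0000; interval 8.0000 ± 0.4905 = (7.51, 8.49).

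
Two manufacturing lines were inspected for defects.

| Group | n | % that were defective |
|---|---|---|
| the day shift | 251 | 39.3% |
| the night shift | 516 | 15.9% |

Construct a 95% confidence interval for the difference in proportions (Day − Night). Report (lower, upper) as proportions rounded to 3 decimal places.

(0.166, 0.302)

SE₁ = √(p̂₁(1−p̂₁)/n₁) = √(0.3930·0.6070/251) = 0.03083; SE₂ = √(0.1590·0.8410/516) = 0.01610.
Independent samples: SE of the difference = √(SE₁² + SE₂²) = √(0.0009504889 + 0.00025921) = 0.03478.
z* for 95% confidence is 1.960, so the margin of error is 1.960 × 0.03478 = 0.06817.
Point estimate p̂₁ − p̂₂ = 0.3930 − 0.1590 = 0.2340.
0.2340 ± 0.06817 → (0.166, 0.302).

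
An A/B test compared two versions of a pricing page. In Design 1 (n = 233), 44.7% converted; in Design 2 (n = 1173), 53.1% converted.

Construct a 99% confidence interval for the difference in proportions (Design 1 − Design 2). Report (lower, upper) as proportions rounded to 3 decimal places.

The two standard errors are √(0.4470×0.5530/233) = 0.03257 and √(0.5310×0.4690/1173) = 0.01457.
Because the samples are independent, SE_diff = √(0.03257² + 0.01457²) = 0.03568.
Using z* = 2.576 for 99%, ME = 2.576 × 0.03568 = 0.09191.
p̂₁ − p̂₂ = -0.0840; interval -0.0840 ± 0.09191 gives (-0.176, 0.008).

(-0.176, 0.008)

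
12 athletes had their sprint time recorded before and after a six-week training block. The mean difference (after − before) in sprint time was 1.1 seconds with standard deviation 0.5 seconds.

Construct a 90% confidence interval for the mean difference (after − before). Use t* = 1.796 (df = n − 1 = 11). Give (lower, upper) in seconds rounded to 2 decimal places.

(0.84, 1.36)

Paired design: SE = s_d/√n = 0.5/√12 = 0.1443.
t* = 1.796; margin of error = 1.796 × 0.1443 = 0.2592.
1.1 ± 0.2592 → (0.84, 1.36).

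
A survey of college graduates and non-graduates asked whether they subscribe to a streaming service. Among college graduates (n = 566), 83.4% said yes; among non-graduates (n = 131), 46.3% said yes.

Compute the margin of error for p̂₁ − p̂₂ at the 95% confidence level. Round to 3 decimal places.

Each SE is √(p̂(1−p̂)/n): √(0.8340·0.1660/566) = 0.01564 and √(0.4630·0.5370/131) = 0.04357.
SE(p̂₁ − p̂₂) = √(SE₁² + SE₂²) = √(0.0002446096 + 0.0018983449) = 0.04629, since the two samples are independent.
At 95% confidence z* = 1.960; margin = 1.960 × 0.04629 = 0.09073.

0.091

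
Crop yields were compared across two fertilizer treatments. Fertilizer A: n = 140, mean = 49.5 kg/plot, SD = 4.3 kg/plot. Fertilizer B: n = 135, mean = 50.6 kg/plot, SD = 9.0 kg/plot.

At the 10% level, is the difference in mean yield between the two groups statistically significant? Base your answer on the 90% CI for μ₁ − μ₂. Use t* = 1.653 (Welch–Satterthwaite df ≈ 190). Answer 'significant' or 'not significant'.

Per-group SEs: s₁/√n₁ = 4.3/√140 = 0.3634, s₂/√n₂ = 9.0/√135 = 0.7746.
Unpooled SE of the difference: √(0.13205956 + 0.60000516) = 0.8556.
Margin of error = t* · SE = 1.653 × 0.8556 = 1.4143.
x̄₁ − x̄₂ = 49.5 − 50.6 = -1.1000.
CI: -1.1000 ± 1.4143 = (-2.5143, 0.3143).
The interval (-2.5143, 0.3143) contains 0, so the difference is not significant.

not significant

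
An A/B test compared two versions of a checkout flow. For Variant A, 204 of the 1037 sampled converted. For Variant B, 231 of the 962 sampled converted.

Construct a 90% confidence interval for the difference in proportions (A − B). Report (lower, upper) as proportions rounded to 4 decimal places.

First, p̂₁ = 204/1037 = 0.1967; p̂₂ = 231/962 = 0.2401.
The two standard errors are √(0.1967×0.8033/1037) = 0.01234 and √(0.2401×0.7599/962) = 0.01377.
Because the samples are independent, SE_diff = √(0.01234² + 0.01377²) = 0.01849.
Using z* = 1.645 for 90%, ME = 1.645 × 0.01849 = 0.03042.
p̂₁ − p̂₂ = -0.0434; interval -0.0434 ± 0.03042 gives (-0.0738, -0.0130).

(-0.0738, -0.0130)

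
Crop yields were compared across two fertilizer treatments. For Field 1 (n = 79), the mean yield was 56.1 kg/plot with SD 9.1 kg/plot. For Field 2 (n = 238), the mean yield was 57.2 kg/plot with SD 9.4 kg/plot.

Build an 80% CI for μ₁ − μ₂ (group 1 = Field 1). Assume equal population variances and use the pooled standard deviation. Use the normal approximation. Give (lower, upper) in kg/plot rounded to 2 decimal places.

Pooled variance s_p² = [78·9.1² + 237·9.4²] / (79+238−2) = 86.9857, so s_p = 9.3266.
SE_diff = s_p·√(1/n₁ + 1/n₂) = 9.3266·√(1/79 + 1/238) = 1.2110.
z* = 1.282; margin = 1.282 × 1.2110 = 1.5525.
Difference = 56.1 − 57.2 = -1.1000.
-1.1000 ± 1.5525 → (-2.65, 0.45).

(-2.65, 0.45)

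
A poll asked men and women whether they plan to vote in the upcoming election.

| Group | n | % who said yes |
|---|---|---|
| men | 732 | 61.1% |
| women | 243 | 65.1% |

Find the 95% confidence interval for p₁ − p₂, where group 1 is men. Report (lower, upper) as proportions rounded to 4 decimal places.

(-0.1096, 0.0296)

The two standard errors are √(0.6110×0.3890/732) = 0.01802 and √(0.6510×0.3490/243) = 0.03058.
Because the samples are independent, SE_diff = √(0.01802² + 0.03058²) = 0.03549.
Using z* = 1.960 for 95%, ME = 1.960 × 0.03549 = 0.06956.
p̂₁ − p̂₂ = -0.0400; interval -0.0400 ± 0.06956 gives (-0.1096, 0.0296).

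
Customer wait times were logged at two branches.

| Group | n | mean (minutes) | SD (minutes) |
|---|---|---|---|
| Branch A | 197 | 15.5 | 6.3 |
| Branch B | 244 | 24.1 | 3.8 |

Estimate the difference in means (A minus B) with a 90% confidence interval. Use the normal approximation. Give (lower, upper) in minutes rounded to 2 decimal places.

(-9.44, -7.76)

SE₁ = s₁/√n₁ = 6.3/√197 = 0.4489; SE₂ = 3.8/√244 = 0.2433.
Independent samples, unequal variances: SE_diff = √(SE₁² + SE₂²) = √(0.20151121 + 0.05919489) = 0.5106.
z* = 1.645, so margin of error = 1.645 × 0.5106 = 0.8399.
Difference in means = 15.5 − 24.1 = -8.6000.
-8.6000 ± 0.8399 → (-9.44, -7.76).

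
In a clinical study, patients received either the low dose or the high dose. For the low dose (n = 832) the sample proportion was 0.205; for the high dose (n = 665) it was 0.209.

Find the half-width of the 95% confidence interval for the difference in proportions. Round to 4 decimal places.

0.0413

The two standard errors are √(0.2050×0.7950/832) = 0.01400 and √(0.2090×0.7910/665) = 0.01577.
Because the samples are independent, SE_diff = √(0.01400² + 0.01577²) = 0.02109.
Using z* = 1.960 for 95%, ME = 1.960 × 0.02109 = 0.04134.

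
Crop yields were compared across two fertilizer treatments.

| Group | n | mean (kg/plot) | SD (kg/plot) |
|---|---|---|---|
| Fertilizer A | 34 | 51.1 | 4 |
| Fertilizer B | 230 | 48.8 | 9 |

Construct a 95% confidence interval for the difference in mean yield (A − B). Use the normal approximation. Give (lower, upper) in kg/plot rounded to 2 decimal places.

SE₁ = s₁/√n₁ = 4/√34 = 0.6860; SE₂ = 9/√230 = 0.5934.
Independent samples, unequal variances: SE_diff = √(SE₁² + SE₂²) = √(0.470596 + 0.35212356) = 0.9070.
z* = 1.960, so margin of error = 1.960 × 0.9070 = 1.7777.
Difference in means = 51.1 − 48.8 = 2.3000.
2.3000 ± 1.7777 → (0.52, 4.08).

(0.52, 4.08)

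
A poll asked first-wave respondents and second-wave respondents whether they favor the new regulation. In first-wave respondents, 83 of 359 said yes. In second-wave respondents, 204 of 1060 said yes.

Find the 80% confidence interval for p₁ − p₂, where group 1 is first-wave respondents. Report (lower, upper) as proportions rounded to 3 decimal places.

p̂₁ = 83/359 = 0.2312 and p̂₂ = 204/1060 = 0.1925.
SE₁ = √(p̂₁(1−p̂₁)/n₁) = √(0.2312·0.7688/359) = 0.02225; SE₂ = √(0.1925·0.8075/1060) = 0.01211.
Independent samples: SE of the difference = √(SE₁² + SE₂²) = √(0.0004950625 + 0.0001466521) = 0.02533.
z* for 80% confidence is 1.282, so the margin of error is 1.282 × 0.02533 = 0.03247.
Point estimate p̂₁ − p̂₂ = 0.2312 − 0.1925 = 0.0387.
0.0387 ± 0.03247 → (0.006, 0.071).

(0.006, 0.071)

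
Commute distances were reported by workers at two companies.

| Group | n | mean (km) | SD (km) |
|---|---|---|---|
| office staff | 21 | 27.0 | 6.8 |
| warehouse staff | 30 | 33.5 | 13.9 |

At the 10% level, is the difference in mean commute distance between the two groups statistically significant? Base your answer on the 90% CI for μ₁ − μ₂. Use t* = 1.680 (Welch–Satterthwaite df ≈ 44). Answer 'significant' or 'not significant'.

Standard errors of each mean: 6.8/√21 = 1.4839 and 13.9/√30 = 2.5378.
SE(x̄₁ − x̄₂) = √(1.4839² + 2.5378²) = 2.9398 for independent samples with unequal variances.
With t* = 1.680, the margin is 1.680 × 2.9398 = 4.9389.
x̄₁ − x̄₂ = 27.0 − 33.5 = -6.5000; the interval is -6.5000 ± 4.9389 = (-11.4389, -1.5611).
The interval (-11.4389, -1.5611) does not contain 0, so the difference is significant.

significant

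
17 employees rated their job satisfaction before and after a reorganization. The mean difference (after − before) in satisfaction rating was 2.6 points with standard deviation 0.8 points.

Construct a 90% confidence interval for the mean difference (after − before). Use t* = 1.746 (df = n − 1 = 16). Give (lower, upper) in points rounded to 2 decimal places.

This is a matched-pairs design, so SE = s_d/√n = 0.8/√17 = 0.1940.
Margin = 1.746 × 0.1940 = 0.3387; the interval is 2.6 ± 0.3387 = (2.26, 2.94).

(2.26, 2.94)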